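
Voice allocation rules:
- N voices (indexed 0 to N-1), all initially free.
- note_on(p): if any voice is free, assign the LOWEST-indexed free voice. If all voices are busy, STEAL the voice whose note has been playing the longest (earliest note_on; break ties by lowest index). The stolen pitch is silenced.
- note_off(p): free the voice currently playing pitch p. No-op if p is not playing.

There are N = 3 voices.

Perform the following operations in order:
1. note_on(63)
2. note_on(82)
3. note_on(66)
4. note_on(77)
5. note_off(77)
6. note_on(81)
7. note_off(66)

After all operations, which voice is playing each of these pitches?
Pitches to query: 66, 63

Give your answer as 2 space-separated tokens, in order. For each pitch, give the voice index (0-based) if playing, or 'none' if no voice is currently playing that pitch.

Op 1: note_on(63): voice 0 is free -> assigned | voices=[63 - -]
Op 2: note_on(82): voice 1 is free -> assigned | voices=[63 82 -]
Op 3: note_on(66): voice 2 is free -> assigned | voices=[63 82 66]
Op 4: note_on(77): all voices busy, STEAL voice 0 (pitch 63, oldest) -> assign | voices=[77 82 66]
Op 5: note_off(77): free voice 0 | voices=[- 82 66]
Op 6: note_on(81): voice 0 is free -> assigned | voices=[81 82 66]
Op 7: note_off(66): free voice 2 | voices=[81 82 -]

Answer: none none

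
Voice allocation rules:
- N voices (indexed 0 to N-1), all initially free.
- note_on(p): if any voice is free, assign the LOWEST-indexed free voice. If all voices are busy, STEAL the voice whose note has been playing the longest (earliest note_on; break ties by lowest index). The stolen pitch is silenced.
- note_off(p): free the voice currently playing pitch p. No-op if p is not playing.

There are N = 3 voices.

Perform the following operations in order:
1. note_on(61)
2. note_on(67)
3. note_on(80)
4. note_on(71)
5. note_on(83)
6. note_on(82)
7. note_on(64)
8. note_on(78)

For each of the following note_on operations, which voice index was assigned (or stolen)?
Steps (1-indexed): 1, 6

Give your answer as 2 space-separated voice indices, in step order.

Op 1: note_on(61): voice 0 is free -> assigned | voices=[61 - -]
Op 2: note_on(67): voice 1 is free -> assigned | voices=[61 67 -]
Op 3: note_on(80): voice 2 is free -> assigned | voices=[61 67 80]
Op 4: note_on(71): all voices busy, STEAL voice 0 (pitch 61, oldest) -> assign | voices=[71 67 80]
Op 5: note_on(83): all voices busy, STEAL voice 1 (pitch 67, oldest) -> assign | voices=[71 83 80]
Op 6: note_on(82): all voices busy, STEAL voice 2 (pitch 80, oldest) -> assign | voices=[71 83 82]
Op 7: note_on(64): all voices busy, STEAL voice 0 (pitch 71, oldest) -> assign | voices=[64 83 82]
Op 8: note_on(78): all voices busy, STEAL voice 1 (pitch 83, oldest) -> assign | voices=[64 78 82]

Answer: 0 2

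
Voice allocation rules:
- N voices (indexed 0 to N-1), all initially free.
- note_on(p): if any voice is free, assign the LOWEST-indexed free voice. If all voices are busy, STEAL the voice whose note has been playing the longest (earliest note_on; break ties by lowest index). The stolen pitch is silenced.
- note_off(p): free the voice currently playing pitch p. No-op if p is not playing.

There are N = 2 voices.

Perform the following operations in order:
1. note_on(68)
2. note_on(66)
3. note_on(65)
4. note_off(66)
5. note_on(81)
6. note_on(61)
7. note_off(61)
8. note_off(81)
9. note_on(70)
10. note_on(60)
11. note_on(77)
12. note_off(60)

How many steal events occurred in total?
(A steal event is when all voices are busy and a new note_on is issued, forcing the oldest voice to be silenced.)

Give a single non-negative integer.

Answer: 3

Derivation:
Op 1: note_on(68): voice 0 is free -> assigned | voices=[68 -]
Op 2: note_on(66): voice 1 is free -> assigned | voices=[68 66]
Op 3: note_on(65): all voices busy, STEAL voice 0 (pitch 68, oldest) -> assign | voices=[65 66]
Op 4: note_off(66): free voice 1 | voices=[65 -]
Op 5: note_on(81): voice 1 is free -> assigned | voices=[65 81]
Op 6: note_on(61): all voices busy, STEAL voice 0 (pitch 65, oldest) -> assign | voices=[61 81]
Op 7: note_off(61): free voice 0 | voices=[- 81]
Op 8: note_off(81): free voice 1 | voices=[- -]
Op 9: note_on(70): voice 0 is free -> assigned | voices=[70 -]
Op 10: note_on(60): voice 1 is free -> assigned | voices=[70 60]
Op 11: note_on(77): all voices busy, STEAL voice 0 (pitch 70, oldest) -> assign | voices=[77 60]
Op 12: note_off(60): free voice 1 | voices=[77 -]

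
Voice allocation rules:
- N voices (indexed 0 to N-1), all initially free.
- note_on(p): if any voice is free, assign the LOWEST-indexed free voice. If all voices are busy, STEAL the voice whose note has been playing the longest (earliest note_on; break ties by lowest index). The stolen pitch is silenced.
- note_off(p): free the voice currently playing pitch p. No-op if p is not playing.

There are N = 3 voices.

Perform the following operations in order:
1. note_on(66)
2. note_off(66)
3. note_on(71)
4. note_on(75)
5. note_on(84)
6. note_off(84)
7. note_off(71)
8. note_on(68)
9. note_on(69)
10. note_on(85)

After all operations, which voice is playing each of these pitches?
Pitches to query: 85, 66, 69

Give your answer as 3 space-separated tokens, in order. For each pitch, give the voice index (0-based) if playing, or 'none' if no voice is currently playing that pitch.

Answer: 1 none 2

Derivation:
Op 1: note_on(66): voice 0 is free -> assigned | voices=[66 - -]
Op 2: note_off(66): free voice 0 | voices=[- - -]
Op 3: note_on(71): voice 0 is free -> assigned | voices=[71 - -]
Op 4: note_on(75): voice 1 is free -> assigned | voices=[71 75 -]
Op 5: note_on(84): voice 2 is free -> assigned | voices=[71 75 84]
Op 6: note_off(84): free voice 2 | voices=[71 75 -]
Op 7: note_off(71): free voice 0 | voices=[- 75 -]
Op 8: note_on(68): voice 0 is free -> assigned | voices=[68 75 -]
Op 9: note_on(69): voice 2 is free -> assigned | voices=[68 75 69]
Op 10: note_on(85): all voices busy, STEAL voice 1 (pitch 75, oldest) -> assign | voices=[68 85 69]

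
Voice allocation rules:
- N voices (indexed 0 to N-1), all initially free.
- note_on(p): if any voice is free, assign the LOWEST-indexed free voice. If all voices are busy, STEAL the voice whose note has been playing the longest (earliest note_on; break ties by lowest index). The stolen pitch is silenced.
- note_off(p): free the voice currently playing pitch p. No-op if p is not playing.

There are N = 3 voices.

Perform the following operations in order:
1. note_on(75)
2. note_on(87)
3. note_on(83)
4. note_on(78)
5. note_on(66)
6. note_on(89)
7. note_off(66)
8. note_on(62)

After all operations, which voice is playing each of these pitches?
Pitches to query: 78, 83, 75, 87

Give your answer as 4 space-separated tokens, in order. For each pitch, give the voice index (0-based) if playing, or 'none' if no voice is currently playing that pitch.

Answer: 0 none none none

Derivation:
Op 1: note_on(75): voice 0 is free -> assigned | voices=[75 - -]
Op 2: note_on(87): voice 1 is free -> assigned | voices=[75 87 -]
Op 3: note_on(83): voice 2 is free -> assigned | voices=[75 87 83]
Op 4: note_on(78): all voices busy, STEAL voice 0 (pitch 75, oldest) -> assign | voices=[78 87 83]
Op 5: note_on(66): all voices busy, STEAL voice 1 (pitch 87, oldest) -> assign | voices=[78 66 83]
Op 6: note_on(89): all voices busy, STEAL voice 2 (pitch 83, oldest) -> assign | voices=[78 66 89]
Op 7: note_off(66): free voice 1 | voices=[78 - 89]
Op 8: note_on(62): voice 1 is free -> assigned | voices=[78 62 89]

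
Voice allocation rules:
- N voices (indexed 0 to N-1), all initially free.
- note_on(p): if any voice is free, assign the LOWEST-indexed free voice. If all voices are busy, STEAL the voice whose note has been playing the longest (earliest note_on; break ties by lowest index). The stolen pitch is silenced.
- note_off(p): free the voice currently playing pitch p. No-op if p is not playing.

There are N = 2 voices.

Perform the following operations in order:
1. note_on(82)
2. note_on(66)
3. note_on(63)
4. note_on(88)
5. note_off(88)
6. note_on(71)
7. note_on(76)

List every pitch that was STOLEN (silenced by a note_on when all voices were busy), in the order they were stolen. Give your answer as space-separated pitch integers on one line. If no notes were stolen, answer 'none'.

Op 1: note_on(82): voice 0 is free -> assigned | voices=[82 -]
Op 2: note_on(66): voice 1 is free -> assigned | voices=[82 66]
Op 3: note_on(63): all voices busy, STEAL voice 0 (pitch 82, oldest) -> assign | voices=[63 66]
Op 4: note_on(88): all voices busy, STEAL voice 1 (pitch 66, oldest) -> assign | voices=[63 88]
Op 5: note_off(88): free voice 1 | voices=[63 -]
Op 6: note_on(71): voice 1 is free -> assigned | voices=[63 71]
Op 7: note_on(76): all voices busy, STEAL voice 0 (pitch 63, oldest) -> assign | voices=[76 71]

Answer: 82 66 63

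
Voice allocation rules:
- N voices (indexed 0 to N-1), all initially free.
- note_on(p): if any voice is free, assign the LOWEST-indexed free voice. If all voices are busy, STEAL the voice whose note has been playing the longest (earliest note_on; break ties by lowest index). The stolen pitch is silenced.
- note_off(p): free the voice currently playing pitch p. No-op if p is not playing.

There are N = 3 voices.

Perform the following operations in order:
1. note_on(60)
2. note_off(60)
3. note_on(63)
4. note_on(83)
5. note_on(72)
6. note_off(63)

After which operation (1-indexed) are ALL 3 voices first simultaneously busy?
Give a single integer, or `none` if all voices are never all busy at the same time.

Op 1: note_on(60): voice 0 is free -> assigned | voices=[60 - -]
Op 2: note_off(60): free voice 0 | voices=[- - -]
Op 3: note_on(63): voice 0 is free -> assigned | voices=[63 - -]
Op 4: note_on(83): voice 1 is free -> assigned | voices=[63 83 -]
Op 5: note_on(72): voice 2 is free -> assigned | voices=[63 83 72]
Op 6: note_off(63): free voice 0 | voices=[- 83 72]

Answer: 5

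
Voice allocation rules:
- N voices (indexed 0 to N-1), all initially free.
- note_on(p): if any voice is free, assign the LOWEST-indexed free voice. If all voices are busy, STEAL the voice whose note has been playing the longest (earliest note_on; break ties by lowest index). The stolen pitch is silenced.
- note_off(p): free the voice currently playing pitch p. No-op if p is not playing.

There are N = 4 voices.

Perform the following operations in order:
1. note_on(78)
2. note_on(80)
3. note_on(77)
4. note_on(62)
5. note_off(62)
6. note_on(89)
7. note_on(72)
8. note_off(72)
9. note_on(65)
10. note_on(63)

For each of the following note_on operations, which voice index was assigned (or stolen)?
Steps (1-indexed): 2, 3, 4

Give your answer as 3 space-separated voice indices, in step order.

Op 1: note_on(78): voice 0 is free -> assigned | voices=[78 - - -]
Op 2: note_on(80): voice 1 is free -> assigned | voices=[78 80 - -]
Op 3: note_on(77): voice 2 is free -> assigned | voices=[78 80 77 -]
Op 4: note_on(62): voice 3 is free -> assigned | voices=[78 80 77 62]
Op 5: note_off(62): free voice 3 | voices=[78 80 77 -]
Op 6: note_on(89): voice 3 is free -> assigned | voices=[78 80 77 89]
Op 7: note_on(72): all voices busy, STEAL voice 0 (pitch 78, oldest) -> assign | voices=[72 80 77 89]
Op 8: note_off(72): free voice 0 | voices=[- 80 77 89]
Op 9: note_on(65): voice 0 is free -> assigned | voices=[65 80 77 89]
Op 10: note_on(63): all voices busy, STEAL voice 1 (pitch 80, oldest) -> assign | voices=[65 63 77 89]

Answer: 1 2 3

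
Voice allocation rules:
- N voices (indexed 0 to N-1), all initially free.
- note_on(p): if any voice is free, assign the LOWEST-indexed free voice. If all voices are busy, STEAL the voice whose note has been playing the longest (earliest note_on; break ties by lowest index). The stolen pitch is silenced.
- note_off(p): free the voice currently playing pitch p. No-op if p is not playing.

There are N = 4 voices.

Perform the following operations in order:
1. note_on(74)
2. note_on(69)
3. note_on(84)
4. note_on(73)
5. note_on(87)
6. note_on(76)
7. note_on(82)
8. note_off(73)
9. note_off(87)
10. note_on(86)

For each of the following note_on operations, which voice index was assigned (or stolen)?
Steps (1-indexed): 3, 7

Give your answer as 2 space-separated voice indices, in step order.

Op 1: note_on(74): voice 0 is free -> assigned | voices=[74 - - -]
Op 2: note_on(69): voice 1 is free -> assigned | voices=[74 69 - -]
Op 3: note_on(84): voice 2 is free -> assigned | voices=[74 69 84 -]
Op 4: note_on(73): voice 3 is free -> assigned | voices=[74 69 84 73]
Op 5: note_on(87): all voices busy, STEAL voice 0 (pitch 74, oldest) -> assign | voices=[87 69 84 73]
Op 6: note_on(76): all voices busy, STEAL voice 1 (pitch 69, oldest) -> assign | voices=[87 76 84 73]
Op 7: note_on(82): all voices busy, STEAL voice 2 (pitch 84, oldest) -> assign | voices=[87 76 82 73]
Op 8: note_off(73): free voice 3 | voices=[87 76 82 -]
Op 9: note_off(87): free voice 0 | voices=[- 76 82 -]
Op 10: note_on(86): voice 0 is free -> assigned | voices=[86 76 82 -]

Answer: 2 2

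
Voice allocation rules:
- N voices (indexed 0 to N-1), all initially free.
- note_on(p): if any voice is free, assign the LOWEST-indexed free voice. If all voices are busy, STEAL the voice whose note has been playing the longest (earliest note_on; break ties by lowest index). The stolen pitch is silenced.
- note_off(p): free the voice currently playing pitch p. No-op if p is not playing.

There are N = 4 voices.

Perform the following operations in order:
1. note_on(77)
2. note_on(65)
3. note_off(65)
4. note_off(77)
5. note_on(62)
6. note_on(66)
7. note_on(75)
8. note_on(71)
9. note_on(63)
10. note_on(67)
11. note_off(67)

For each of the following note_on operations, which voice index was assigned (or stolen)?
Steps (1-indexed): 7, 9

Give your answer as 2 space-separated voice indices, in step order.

Answer: 2 0

Derivation:
Op 1: note_on(77): voice 0 is free -> assigned | voices=[77 - - -]
Op 2: note_on(65): voice 1 is free -> assigned | voices=[77 65 - -]
Op 3: note_off(65): free voice 1 | voices=[77 - - -]
Op 4: note_off(77): free voice 0 | voices=[- - - -]
Op 5: note_on(62): voice 0 is free -> assigned | voices=[62 - - -]
Op 6: note_on(66): voice 1 is free -> assigned | voices=[62 66 - -]
Op 7: note_on(75): voice 2 is free -> assigned | voices=[62 66 75 -]
Op 8: note_on(71): voice 3 is free -> assigned | voices=[62 66 75 71]
Op 9: note_on(63): all voices busy, STEAL voice 0 (pitch 62, oldest) -> assign | voices=[63 66 75 71]
Op 10: note_on(67): all voices busy, STEAL voice 1 (pitch 66, oldest) -> assign | voices=[63 67 75 71]
Op 11: note_off(67): free voice 1 | voices=[63 - 75 71]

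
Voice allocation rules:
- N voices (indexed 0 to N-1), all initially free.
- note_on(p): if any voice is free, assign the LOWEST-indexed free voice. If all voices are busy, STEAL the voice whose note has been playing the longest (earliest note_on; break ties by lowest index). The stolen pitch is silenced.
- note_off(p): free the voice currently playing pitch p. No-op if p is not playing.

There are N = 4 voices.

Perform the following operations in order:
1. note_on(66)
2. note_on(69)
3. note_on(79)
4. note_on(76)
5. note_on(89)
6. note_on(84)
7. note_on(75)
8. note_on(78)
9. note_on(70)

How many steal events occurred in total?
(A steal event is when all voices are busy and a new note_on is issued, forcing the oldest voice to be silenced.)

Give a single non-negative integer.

Op 1: note_on(66): voice 0 is free -> assigned | voices=[66 - - -]
Op 2: note_on(69): voice 1 is free -> assigned | voices=[66 69 - -]
Op 3: note_on(79): voice 2 is free -> assigned | voices=[66 69 79 -]
Op 4: note_on(76): voice 3 is free -> assigned | voices=[66 69 79 76]
Op 5: note_on(89): all voices busy, STEAL voice 0 (pitch 66, oldest) -> assign | voices=[89 69 79 76]
Op 6: note_on(84): all voices busy, STEAL voice 1 (pitch 69, oldest) -> assign | voices=[89 84 79 76]
Op 7: note_on(75): all voices busy, STEAL voice 2 (pitch 79, oldest) -> assign | voices=[89 84 75 76]
Op 8: note_on(78): all voices busy, STEAL voice 3 (pitch 76, oldest) -> assign | voices=[89 84 75 78]
Op 9: note_on(70): all voices busy, STEAL voice 0 (pitch 89, oldest) -> assign | voices=[70 84 75 78]

Answer: 5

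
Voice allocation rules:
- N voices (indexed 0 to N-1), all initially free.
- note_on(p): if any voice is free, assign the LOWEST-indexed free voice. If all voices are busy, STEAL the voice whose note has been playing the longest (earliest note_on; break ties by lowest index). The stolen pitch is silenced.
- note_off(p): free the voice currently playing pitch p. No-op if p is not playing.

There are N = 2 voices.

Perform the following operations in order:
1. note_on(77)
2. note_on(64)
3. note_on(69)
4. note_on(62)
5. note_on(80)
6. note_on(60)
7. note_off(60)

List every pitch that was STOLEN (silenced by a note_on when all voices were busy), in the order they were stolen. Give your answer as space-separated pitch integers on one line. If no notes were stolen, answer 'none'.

Op 1: note_on(77): voice 0 is free -> assigned | voices=[77 -]
Op 2: note_on(64): voice 1 is free -> assigned | voices=[77 64]
Op 3: note_on(69): all voices busy, STEAL voice 0 (pitch 77, oldest) -> assign | voices=[69 64]
Op 4: note_on(62): all voices busy, STEAL voice 1 (pitch 64, oldest) -> assign | voices=[69 62]
Op 5: note_on(80): all voices busy, STEAL voice 0 (pitch 69, oldest) -> assign | voices=[80 62]
Op 6: note_on(60): all voices busy, STEAL voice 1 (pitch 62, oldest) -> assign | voices=[80 60]
Op 7: note_off(60): free voice 1 | voices=[80 -]

Answer: 77 64 69 62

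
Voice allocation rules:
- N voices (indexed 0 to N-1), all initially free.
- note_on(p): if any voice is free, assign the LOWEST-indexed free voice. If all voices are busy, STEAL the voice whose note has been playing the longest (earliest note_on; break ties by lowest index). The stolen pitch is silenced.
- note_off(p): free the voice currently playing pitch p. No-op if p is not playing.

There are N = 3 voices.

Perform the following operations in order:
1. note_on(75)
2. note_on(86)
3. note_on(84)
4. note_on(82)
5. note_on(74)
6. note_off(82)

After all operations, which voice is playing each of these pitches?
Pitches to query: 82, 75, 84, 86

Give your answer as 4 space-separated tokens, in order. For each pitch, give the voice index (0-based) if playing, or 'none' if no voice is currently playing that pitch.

Answer: none none 2 none

Derivation:
Op 1: note_on(75): voice 0 is free -> assigned | voices=[75 - -]
Op 2: note_on(86): voice 1 is free -> assigned | voices=[75 86 -]
Op 3: note_on(84): voice 2 is free -> assigned | voices=[75 86 84]
Op 4: note_on(82): all voices busy, STEAL voice 0 (pitch 75, oldest) -> assign | voices=[82 86 84]
Op 5: note_on(74): all voices busy, STEAL voice 1 (pitch 86, oldest) -> assign | voices=[82 74 84]
Op 6: note_off(82): free voice 0 | voices=[- 74 84]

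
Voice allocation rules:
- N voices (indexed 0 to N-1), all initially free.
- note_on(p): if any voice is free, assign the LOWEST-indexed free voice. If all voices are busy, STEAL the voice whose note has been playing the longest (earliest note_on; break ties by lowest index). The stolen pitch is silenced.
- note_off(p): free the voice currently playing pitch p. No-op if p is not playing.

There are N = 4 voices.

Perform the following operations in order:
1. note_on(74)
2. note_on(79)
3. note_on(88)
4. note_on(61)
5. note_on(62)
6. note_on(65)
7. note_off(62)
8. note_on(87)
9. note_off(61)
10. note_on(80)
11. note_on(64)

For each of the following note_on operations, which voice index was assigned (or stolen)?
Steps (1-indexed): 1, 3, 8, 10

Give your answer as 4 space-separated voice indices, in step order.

Op 1: note_on(74): voice 0 is free -> assigned | voices=[74 - - -]
Op 2: note_on(79): voice 1 is free -> assigned | voices=[74 79 - -]
Op 3: note_on(88): voice 2 is free -> assigned | voices=[74 79 88 -]
Op 4: note_on(61): voice 3 is free -> assigned | voices=[74 79 88 61]
Op 5: note_on(62): all voices busy, STEAL voice 0 (pitch 74, oldest) -> assign | voices=[62 79 88 61]
Op 6: note_on(65): all voices busy, STEAL voice 1 (pitch 79, oldest) -> assign | voices=[62 65 88 61]
Op 7: note_off(62): free voice 0 | voices=[- 65 88 61]
Op 8: note_on(87): voice 0 is free -> assigned | voices=[87 65 88 61]
Op 9: note_off(61): free voice 3 | voices=[87 65 88 -]
Op 10: note_on(80): voice 3 is free -> assigned | voices=[87 65 88 80]
Op 11: note_on(64): all voices busy, STEAL voice 2 (pitch 88, oldest) -> assign | voices=[87 65 64 80]

Answer: 0 2 0 3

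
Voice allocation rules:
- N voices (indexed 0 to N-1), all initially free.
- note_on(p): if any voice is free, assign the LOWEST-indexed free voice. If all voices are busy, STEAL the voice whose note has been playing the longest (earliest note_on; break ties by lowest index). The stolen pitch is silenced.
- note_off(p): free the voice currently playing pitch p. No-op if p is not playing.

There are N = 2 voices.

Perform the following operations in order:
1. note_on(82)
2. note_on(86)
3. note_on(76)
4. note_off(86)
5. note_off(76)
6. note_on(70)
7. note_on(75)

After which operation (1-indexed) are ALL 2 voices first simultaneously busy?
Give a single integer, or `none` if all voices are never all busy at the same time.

Answer: 2

Derivation:
Op 1: note_on(82): voice 0 is free -> assigned | voices=[82 -]
Op 2: note_on(86): voice 1 is free -> assigned | voices=[82 86]
Op 3: note_on(76): all voices busy, STEAL voice 0 (pitch 82, oldest) -> assign | voices=[76 86]
Op 4: note_off(86): free voice 1 | voices=[76 -]
Op 5: note_off(76): free voice 0 | voices=[- -]
Op 6: note_on(70): voice 0 is free -> assigned | voices=[70 -]
Op 7: note_on(75): voice 1 is free -> assigned | voices=[70 75]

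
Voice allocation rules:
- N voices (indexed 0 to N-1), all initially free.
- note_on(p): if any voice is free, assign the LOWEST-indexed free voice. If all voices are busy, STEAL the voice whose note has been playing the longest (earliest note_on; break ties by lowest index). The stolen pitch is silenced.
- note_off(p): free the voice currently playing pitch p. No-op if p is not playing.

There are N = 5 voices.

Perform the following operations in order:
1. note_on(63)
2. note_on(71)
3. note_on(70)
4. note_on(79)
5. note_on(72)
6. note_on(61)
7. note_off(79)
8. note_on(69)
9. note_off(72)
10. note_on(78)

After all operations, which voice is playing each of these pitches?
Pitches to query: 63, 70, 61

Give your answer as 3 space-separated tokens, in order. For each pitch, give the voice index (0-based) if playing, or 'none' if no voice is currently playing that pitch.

Op 1: note_on(63): voice 0 is free -> assigned | voices=[63 - - - -]
Op 2: note_on(71): voice 1 is free -> assigned | voices=[63 71 - - -]
Op 3: note_on(70): voice 2 is free -> assigned | voices=[63 71 70 - -]
Op 4: note_on(79): voice 3 is free -> assigned | voices=[63 71 70 79 -]
Op 5: note_on(72): voice 4 is free -> assigned | voices=[63 71 70 79 72]
Op 6: note_on(61): all voices busy, STEAL voice 0 (pitch 63, oldest) -> assign | voices=[61 71 70 79 72]
Op 7: note_off(79): free voice 3 | voices=[61 71 70 - 72]
Op 8: note_on(69): voice 3 is free -> assigned | voices=[61 71 70 69 72]
Op 9: note_off(72): free voice 4 | voices=[61 71 70 69 -]
Op 10: note_on(78): voice 4 is free -> assigned | voices=[61 71 70 69 78]

Answer: none 2 0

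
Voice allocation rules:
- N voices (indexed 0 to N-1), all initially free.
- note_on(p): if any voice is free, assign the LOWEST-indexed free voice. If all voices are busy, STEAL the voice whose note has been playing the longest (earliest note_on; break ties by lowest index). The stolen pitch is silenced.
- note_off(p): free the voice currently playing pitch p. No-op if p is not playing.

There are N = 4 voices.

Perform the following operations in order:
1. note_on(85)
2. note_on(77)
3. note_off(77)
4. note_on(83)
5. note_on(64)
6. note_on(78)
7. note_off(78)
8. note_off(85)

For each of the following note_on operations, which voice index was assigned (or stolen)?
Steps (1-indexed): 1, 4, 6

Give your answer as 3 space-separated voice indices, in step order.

Answer: 0 1 3

Derivation:
Op 1: note_on(85): voice 0 is free -> assigned | voices=[85 - - -]
Op 2: note_on(77): voice 1 is free -> assigned | voices=[85 77 - -]
Op 3: note_off(77): free voice 1 | voices=[85 - - -]
Op 4: note_on(83): voice 1 is free -> assigned | voices=[85 83 - -]
Op 5: note_on(64): voice 2 is free -> assigned | voices=[85 83 64 -]
Op 6: note_on(78): voice 3 is free -> assigned | voices=[85 83 64 78]
Op 7: note_off(78): free voice 3 | voices=[85 83 64 -]
Op 8: note_off(85): free voice 0 | voices=[- 83 64 -]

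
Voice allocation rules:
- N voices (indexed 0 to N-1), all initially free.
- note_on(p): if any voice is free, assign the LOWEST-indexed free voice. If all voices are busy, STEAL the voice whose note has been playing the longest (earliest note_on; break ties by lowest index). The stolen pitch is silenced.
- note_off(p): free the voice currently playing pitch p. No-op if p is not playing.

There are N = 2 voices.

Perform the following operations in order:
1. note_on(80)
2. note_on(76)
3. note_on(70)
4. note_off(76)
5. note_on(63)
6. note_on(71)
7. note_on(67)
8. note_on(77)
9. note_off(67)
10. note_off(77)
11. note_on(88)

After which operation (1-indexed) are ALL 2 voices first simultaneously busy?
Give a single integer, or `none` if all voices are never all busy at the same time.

Answer: 2

Derivation:
Op 1: note_on(80): voice 0 is free -> assigned | voices=[80 -]
Op 2: note_on(76): voice 1 is free -> assigned | voices=[80 76]
Op 3: note_on(70): all voices busy, STEAL voice 0 (pitch 80, oldest) -> assign | voices=[70 76]
Op 4: note_off(76): free voice 1 | voices=[70 -]
Op 5: note_on(63): voice 1 is free -> assigned | voices=[70 63]
Op 6: note_on(71): all voices busy, STEAL voice 0 (pitch 70, oldest) -> assign | voices=[71 63]
Op 7: note_on(67): all voices busy, STEAL voice 1 (pitch 63, oldest) -> assign | voices=[71 67]
Op 8: note_on(77): all voices busy, STEAL voice 0 (pitch 71, oldest) -> assign | voices=[77 67]
Op 9: note_off(67): free voice 1 | voices=[77 -]
Op 10: note_off(77): free voice 0 | voices=[- -]
Op 11: note_on(88): voice 0 is free -> assigned | voices=[88 -]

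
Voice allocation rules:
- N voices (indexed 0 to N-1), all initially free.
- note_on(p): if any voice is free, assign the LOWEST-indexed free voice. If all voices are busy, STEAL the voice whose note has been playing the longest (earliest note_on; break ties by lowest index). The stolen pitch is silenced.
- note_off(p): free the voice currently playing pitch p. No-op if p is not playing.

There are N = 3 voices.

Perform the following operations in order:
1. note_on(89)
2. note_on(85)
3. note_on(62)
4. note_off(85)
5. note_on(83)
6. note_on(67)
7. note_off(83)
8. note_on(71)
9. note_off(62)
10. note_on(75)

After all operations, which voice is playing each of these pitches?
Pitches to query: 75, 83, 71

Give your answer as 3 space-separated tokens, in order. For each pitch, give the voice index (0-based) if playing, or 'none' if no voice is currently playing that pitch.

Answer: 2 none 1

Derivation:
Op 1: note_on(89): voice 0 is free -> assigned | voices=[89 - -]
Op 2: note_on(85): voice 1 is free -> assigned | voices=[89 85 -]
Op 3: note_on(62): voice 2 is free -> assigned | voices=[89 85 62]
Op 4: note_off(85): free voice 1 | voices=[89 - 62]
Op 5: note_on(83): voice 1 is free -> assigned | voices=[89 83 62]
Op 6: note_on(67): all voices busy, STEAL voice 0 (pitch 89, oldest) -> assign | voices=[67 83 62]
Op 7: note_off(83): free voice 1 | voices=[67 - 62]
Op 8: note_on(71): voice 1 is free -> assigned | voices=[67 71 62]
Op 9: note_off(62): free voice 2 | voices=[67 71 -]
Op 10: note_on(75): voice 2 is free -> assigned | voices=[67 71 75]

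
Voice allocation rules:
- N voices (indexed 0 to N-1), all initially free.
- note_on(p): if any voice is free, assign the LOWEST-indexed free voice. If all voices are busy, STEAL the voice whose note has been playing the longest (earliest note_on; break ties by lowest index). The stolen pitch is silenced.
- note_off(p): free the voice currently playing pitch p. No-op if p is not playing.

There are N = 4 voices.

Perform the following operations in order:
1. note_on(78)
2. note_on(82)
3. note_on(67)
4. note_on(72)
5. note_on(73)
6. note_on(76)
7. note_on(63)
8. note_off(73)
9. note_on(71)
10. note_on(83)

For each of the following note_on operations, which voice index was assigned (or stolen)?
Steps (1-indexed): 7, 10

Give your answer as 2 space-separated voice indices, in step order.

Answer: 2 3

Derivation:
Op 1: note_on(78): voice 0 is free -> assigned | voices=[78 - - -]
Op 2: note_on(82): voice 1 is free -> assigned | voices=[78 82 - -]
Op 3: note_on(67): voice 2 is free -> assigned | voices=[78 82 67 -]
Op 4: note_on(72): voice 3 is free -> assigned | voices=[78 82 67 72]
Op 5: note_on(73): all voices busy, STEAL voice 0 (pitch 78, oldest) -> assign | voices=[73 82 67 72]
Op 6: note_on(76): all voices busy, STEAL voice 1 (pitch 82, oldest) -> assign | voices=[73 76 67 72]
Op 7: note_on(63): all voices busy, STEAL voice 2 (pitch 67, oldest) -> assign | voices=[73 76 63 72]
Op 8: note_off(73): free voice 0 | voices=[- 76 63 72]
Op 9: note_on(71): voice 0 is free -> assigned | voices=[71 76 63 72]
Op 10: note_on(83): all voices busy, STEAL voice 3 (pitch 72, oldest) -> assign | voices=[71 76 63 83]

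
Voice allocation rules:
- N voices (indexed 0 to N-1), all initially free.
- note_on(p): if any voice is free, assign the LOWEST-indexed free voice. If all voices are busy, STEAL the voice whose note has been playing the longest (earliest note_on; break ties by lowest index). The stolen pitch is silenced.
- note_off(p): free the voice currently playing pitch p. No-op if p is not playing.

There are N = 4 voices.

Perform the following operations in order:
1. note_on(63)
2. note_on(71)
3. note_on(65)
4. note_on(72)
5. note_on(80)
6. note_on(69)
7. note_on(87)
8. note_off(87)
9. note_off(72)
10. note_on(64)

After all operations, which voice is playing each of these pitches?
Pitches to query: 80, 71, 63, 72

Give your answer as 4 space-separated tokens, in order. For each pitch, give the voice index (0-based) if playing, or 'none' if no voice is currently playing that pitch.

Answer: 0 none none none

Derivation:
Op 1: note_on(63): voice 0 is free -> assigned | voices=[63 - - -]
Op 2: note_on(71): voice 1 is free -> assigned | voices=[63 71 - -]
Op 3: note_on(65): voice 2 is free -> assigned | voices=[63 71 65 -]
Op 4: note_on(72): voice 3 is free -> assigned | voices=[63 71 65 72]
Op 5: note_on(80): all voices busy, STEAL voice 0 (pitch 63, oldest) -> assign | voices=[80 71 65 72]
Op 6: note_on(69): all voices busy, STEAL voice 1 (pitch 71, oldest) -> assign | voices=[80 69 65 72]
Op 7: note_on(87): all voices busy, STEAL voice 2 (pitch 65, oldest) -> assign | voices=[80 69 87 72]
Op 8: note_off(87): free voice 2 | voices=[80 69 - 72]
Op 9: note_off(72): free voice 3 | voices=[80 69 - -]
Op 10: note_on(64): voice 2 is free -> assigned | voices=[80 69 64 -]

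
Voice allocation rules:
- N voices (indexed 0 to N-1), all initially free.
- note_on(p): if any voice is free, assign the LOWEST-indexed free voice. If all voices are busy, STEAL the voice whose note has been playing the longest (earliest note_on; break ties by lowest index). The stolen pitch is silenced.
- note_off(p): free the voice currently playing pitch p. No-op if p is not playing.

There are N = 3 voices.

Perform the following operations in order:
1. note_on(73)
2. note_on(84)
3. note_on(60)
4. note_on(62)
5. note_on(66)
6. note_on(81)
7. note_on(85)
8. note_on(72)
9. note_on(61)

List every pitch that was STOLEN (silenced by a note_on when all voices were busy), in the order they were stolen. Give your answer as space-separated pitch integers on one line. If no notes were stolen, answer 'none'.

Op 1: note_on(73): voice 0 is free -> assigned | voices=[73 - -]
Op 2: note_on(84): voice 1 is free -> assigned | voices=[73 84 -]
Op 3: note_on(60): voice 2 is free -> assigned | voices=[73 84 60]
Op 4: note_on(62): all voices busy, STEAL voice 0 (pitch 73, oldest) -> assign | voices=[62 84 60]
Op 5: note_on(66): all voices busy, STEAL voice 1 (pitch 84, oldest) -> assign | voices=[62 66 60]
Op 6: note_on(81): all voices busy, STEAL voice 2 (pitch 60, oldest) -> assign | voices=[62 66 81]
Op 7: note_on(85): all voices busy, STEAL voice 0 (pitch 62, oldest) -> assign | voices=[85 66 81]
Op 8: note_on(72): all voices busy, STEAL voice 1 (pitch 66, oldest) -> assign | voices=[85 72 81]
Op 9: note_on(61): all voices busy, STEAL voice 2 (pitch 81, oldest) -> assign | voices=[85 72 61]

Answer: 73 84 60 62 66 81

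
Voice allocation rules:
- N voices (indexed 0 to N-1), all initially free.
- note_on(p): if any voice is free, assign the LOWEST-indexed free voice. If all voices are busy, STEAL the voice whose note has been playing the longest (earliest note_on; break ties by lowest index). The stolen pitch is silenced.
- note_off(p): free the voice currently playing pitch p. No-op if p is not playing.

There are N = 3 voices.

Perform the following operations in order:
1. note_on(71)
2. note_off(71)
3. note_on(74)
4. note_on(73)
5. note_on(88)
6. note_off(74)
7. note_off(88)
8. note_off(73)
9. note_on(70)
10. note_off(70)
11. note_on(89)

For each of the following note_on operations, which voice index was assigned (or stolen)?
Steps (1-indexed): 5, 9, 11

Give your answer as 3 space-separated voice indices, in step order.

Answer: 2 0 0

Derivation:
Op 1: note_on(71): voice 0 is free -> assigned | voices=[71 - -]
Op 2: note_off(71): free voice 0 | voices=[- - -]
Op 3: note_on(74): voice 0 is free -> assigned | voices=[74 - -]
Op 4: note_on(73): voice 1 is free -> assigned | voices=[74 73 -]
Op 5: note_on(88): voice 2 is free -> assigned | voices=[74 73 88]
Op 6: note_off(74): free voice 0 | voices=[- 73 88]
Op 7: note_off(88): free voice 2 | voices=[- 73 -]
Op 8: note_off(73): free voice 1 | voices=[- - -]
Op 9: note_on(70): voice 0 is free -> assigned | voices=[70 - -]
Op 10: note_off(70): free voice 0 | voices=[- - -]
Op 11: note_on(89): voice 0 is free -> assigned | voices=[89 - -]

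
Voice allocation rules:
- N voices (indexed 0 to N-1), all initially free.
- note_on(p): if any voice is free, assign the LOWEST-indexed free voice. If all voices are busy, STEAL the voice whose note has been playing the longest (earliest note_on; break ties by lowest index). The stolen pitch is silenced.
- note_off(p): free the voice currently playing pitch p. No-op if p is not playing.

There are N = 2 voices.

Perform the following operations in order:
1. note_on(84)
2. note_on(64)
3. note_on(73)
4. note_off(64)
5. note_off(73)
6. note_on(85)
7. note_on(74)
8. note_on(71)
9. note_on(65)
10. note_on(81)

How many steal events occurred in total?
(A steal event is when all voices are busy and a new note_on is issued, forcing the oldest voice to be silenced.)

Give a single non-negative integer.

Answer: 4

Derivation:
Op 1: note_on(84): voice 0 is free -> assigned | voices=[84 -]
Op 2: note_on(64): voice 1 is free -> assigned | voices=[84 64]
Op 3: note_on(73): all voices busy, STEAL voice 0 (pitch 84, oldest) -> assign | voices=[73 64]
Op 4: note_off(64): free voice 1 | voices=[73 -]
Op 5: note_off(73): free voice 0 | voices=[- -]
Op 6: note_on(85): voice 0 is free -> assigned | voices=[85 -]
Op 7: note_on(74): voice 1 is free -> assigned | voices=[85 74]
Op 8: note_on(71): all voices busy, STEAL voice 0 (pitch 85, oldest) -> assign | voices=[71 74]
Op 9: note_on(65): all voices busy, STEAL voice 1 (pitch 74, oldest) -> assign | voices=[71 65]
Op 10: note_on(81): all voices busy, STEAL voice 0 (pitch 71, oldest) -> assign | voices=[81 65]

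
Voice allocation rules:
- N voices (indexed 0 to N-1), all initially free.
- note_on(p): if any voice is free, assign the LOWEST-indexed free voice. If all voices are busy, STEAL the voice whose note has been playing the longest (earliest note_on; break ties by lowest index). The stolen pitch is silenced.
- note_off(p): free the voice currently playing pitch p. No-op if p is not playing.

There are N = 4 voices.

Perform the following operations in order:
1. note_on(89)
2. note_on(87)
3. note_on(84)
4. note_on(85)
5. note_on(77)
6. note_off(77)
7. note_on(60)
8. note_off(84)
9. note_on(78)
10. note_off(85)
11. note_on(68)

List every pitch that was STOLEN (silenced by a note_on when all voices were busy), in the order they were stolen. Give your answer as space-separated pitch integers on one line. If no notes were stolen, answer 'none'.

Answer: 89

Derivation:
Op 1: note_on(89): voice 0 is free -> assigned | voices=[89 - - -]
Op 2: note_on(87): voice 1 is free -> assigned | voices=[89 87 - -]
Op 3: note_on(84): voice 2 is free -> assigned | voices=[89 87 84 -]
Op 4: note_on(85): voice 3 is free -> assigned | voices=[89 87 84 85]
Op 5: note_on(77): all voices busy, STEAL voice 0 (pitch 89, oldest) -> assign | voices=[77 87 84 85]
Op 6: note_off(77): free voice 0 | voices=[- 87 84 85]
Op 7: note_on(60): voice 0 is free -> assigned | voices=[60 87 84 85]
Op 8: note_off(84): free voice 2 | voices=[60 87 - 85]
Op 9: note_on(78): voice 2 is free -> assigned | voices=[60 87 78 85]
Op 10: note_off(85): free voice 3 | voices=[60 87 78 -]
Op 11: note_on(68): voice 3 is free -> assigned | voices=[60 87 78 68]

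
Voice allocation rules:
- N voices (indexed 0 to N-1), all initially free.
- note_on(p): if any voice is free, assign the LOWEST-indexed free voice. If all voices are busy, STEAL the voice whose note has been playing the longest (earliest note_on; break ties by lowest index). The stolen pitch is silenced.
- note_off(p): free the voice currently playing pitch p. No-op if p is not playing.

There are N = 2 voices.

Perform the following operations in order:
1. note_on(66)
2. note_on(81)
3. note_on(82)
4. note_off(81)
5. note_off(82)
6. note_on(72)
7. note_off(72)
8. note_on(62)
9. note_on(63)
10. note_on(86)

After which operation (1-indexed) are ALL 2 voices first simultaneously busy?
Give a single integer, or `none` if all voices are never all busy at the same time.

Answer: 2

Derivation:
Op 1: note_on(66): voice 0 is free -> assigned | voices=[66 -]
Op 2: note_on(81): voice 1 is free -> assigned | voices=[66 81]
Op 3: note_on(82): all voices busy, STEAL voice 0 (pitch 66, oldest) -> assign | voices=[82 81]
Op 4: note_off(81): free voice 1 | voices=[82 -]
Op 5: note_off(82): free voice 0 | voices=[- -]
Op 6: note_on(72): voice 0 is free -> assigned | voices=[72 -]
Op 7: note_off(72): free voice 0 | voices=[- -]
Op 8: note_on(62): voice 0 is free -> assigned | voices=[62 -]
Op 9: note_on(63): voice 1 is free -> assigned | voices=[62 63]
Op 10: note_on(86): all voices busy, STEAL voice 0 (pitch 62, oldest) -> assign | voices=[86 63]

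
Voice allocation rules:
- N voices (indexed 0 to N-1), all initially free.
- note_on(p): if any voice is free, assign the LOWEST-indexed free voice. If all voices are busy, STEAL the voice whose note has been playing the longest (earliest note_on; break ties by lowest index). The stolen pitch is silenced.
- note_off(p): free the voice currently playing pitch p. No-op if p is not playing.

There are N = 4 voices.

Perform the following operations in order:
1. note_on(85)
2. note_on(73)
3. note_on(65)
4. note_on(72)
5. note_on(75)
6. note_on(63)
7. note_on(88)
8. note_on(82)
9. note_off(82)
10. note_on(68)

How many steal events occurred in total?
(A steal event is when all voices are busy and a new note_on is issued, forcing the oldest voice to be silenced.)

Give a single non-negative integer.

Op 1: note_on(85): voice 0 is free -> assigned | voices=[85 - - -]
Op 2: note_on(73): voice 1 is free -> assigned | voices=[85 73 - -]
Op 3: note_on(65): voice 2 is free -> assigned | voices=[85 73 65 -]
Op 4: note_on(72): voice 3 is free -> assigned | voices=[85 73 65 72]
Op 5: note_on(75): all voices busy, STEAL voice 0 (pitch 85, oldest) -> assign | voices=[75 73 65 72]
Op 6: note_on(63): all voices busy, STEAL voice 1 (pitch 73, oldest) -> assign | voices=[75 63 65 72]
Op 7: note_on(88): all voices busy, STEAL voice 2 (pitch 65, oldest) -> assign | voices=[75 63 88 72]
Op 8: note_on(82): all voices busy, STEAL voice 3 (pitch 72, oldest) -> assign | voices=[75 63 88 82]
Op 9: note_off(82): free voice 3 | voices=[75 63 88 -]
Op 10: note_on(68): voice 3 is free -> assigned | voices=[75 63 88 68]

Answer: 4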